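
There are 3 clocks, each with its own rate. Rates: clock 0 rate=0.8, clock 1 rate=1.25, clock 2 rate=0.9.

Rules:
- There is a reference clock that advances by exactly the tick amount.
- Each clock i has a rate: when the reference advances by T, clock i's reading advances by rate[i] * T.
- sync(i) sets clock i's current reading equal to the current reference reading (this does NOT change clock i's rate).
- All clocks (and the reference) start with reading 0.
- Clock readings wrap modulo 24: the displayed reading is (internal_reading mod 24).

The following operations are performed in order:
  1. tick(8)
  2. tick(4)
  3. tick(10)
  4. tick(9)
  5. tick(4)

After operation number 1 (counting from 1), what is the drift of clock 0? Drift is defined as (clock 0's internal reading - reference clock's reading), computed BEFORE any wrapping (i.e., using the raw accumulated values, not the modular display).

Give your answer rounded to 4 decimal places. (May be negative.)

After op 1 tick(8): ref=8.0000 raw=[6.4000 10.0000 7.2000]
Drift of clock 0 after op 1: 6.4000 - 8.0000 = -1.6000

Answer: -1.6000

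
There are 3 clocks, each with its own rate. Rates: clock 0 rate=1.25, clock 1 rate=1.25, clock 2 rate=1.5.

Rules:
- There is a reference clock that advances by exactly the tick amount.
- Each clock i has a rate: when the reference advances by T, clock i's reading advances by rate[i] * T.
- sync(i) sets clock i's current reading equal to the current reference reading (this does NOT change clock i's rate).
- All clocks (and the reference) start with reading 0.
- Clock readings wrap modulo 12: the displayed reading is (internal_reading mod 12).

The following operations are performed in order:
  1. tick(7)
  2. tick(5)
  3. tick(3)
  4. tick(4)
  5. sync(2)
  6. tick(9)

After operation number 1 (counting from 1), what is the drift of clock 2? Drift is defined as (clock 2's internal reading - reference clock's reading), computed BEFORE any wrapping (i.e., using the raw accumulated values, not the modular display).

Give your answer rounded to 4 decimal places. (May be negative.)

After op 1 tick(7): ref=7.0000 raw=[8.7500 8.7500 10.5000]
Drift of clock 2 after op 1: 10.5000 - 7.0000 = 3.5000

Answer: 3.5000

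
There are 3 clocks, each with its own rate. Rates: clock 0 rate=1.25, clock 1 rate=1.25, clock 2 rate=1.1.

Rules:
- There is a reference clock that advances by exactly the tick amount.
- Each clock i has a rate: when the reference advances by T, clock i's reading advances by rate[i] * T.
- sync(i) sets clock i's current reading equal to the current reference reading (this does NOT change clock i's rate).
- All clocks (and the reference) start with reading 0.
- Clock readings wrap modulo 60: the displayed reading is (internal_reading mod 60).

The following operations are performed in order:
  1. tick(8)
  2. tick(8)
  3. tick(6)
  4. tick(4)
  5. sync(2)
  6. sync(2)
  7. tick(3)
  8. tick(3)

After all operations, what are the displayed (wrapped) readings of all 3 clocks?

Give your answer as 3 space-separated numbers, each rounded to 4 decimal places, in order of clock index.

Answer: 40.0000 40.0000 32.6000

Derivation:
After op 1 tick(8): ref=8.0000 raw=[10.0000 10.0000 8.8000]
After op 2 tick(8): ref=16.0000 raw=[20.0000 20.0000 17.6000]
After op 3 tick(6): ref=22.0000 raw=[27.5000 27.5000 24.2000]
After op 4 tick(4): ref=26.0000 raw=[32.5000 32.5000 28.6000]
After op 5 sync(2): ref=26.0000 raw=[32.5000 32.5000 26.0000]
After op 6 sync(2): ref=26.0000 raw=[32.5000 32.5000 26.0000]
After op 7 tick(3): ref=29.0000 raw=[36.2500 36.2500 29.3000]
After op 8 tick(3): ref=32.0000 raw=[40.0000 40.0000 32.6000]
Wrap final raw readings (mod 60): 40.0000 mod 60 = 40.0000; 40.0000 mod 60 = 40.0000; 32.6000 mod 60 = 32.6000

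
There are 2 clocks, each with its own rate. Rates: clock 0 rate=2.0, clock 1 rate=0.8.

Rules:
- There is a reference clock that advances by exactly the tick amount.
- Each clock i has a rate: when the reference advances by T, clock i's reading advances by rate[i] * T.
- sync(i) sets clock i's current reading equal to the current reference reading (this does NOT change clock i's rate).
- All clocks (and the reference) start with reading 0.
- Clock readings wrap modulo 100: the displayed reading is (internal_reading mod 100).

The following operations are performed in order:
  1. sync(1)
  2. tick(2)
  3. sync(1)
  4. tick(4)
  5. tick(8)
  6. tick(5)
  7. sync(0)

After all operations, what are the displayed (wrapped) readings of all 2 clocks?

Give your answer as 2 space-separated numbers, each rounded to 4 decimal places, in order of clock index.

Answer: 19.0000 15.6000

Derivation:
After op 1 sync(1): ref=0.0000 raw=[0.0000 0.0000]
After op 2 tick(2): ref=2.0000 raw=[4.0000 1.6000]
After op 3 sync(1): ref=2.0000 raw=[4.0000 2.0000]
After op 4 tick(4): ref=6.0000 raw=[12.0000 5.2000]
After op 5 tick(8): ref=14.0000 raw=[28.0000 11.6000]
After op 6 tick(5): ref=19.0000 raw=[38.0000 15.6000]
After op 7 sync(0): ref=19.0000 raw=[19.0000 15.6000]
Wrap final raw readings (mod 100): 19.0000 mod 100 = 19.0000; 15.6000 mod 100 = 15.6000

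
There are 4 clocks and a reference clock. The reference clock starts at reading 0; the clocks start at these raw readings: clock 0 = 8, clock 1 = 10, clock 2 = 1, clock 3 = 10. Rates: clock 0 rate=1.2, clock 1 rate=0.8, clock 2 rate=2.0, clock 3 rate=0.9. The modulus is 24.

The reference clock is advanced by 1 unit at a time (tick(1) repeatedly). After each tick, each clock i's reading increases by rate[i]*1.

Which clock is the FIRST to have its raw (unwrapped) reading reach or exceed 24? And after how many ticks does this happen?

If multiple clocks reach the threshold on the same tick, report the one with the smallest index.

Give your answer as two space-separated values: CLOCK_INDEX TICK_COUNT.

Answer: 2 12

Derivation:
clock 0: start=8, rate=1.2, needs 24-8 = 16; ticks = ceil(16/1.2) = ceil(13.3333) = 14; reading at tick 14 = 8 + 1.2*14 = 24.8000
clock 1: start=10, rate=0.8, needs 24-10 = 14; ticks = ceil(14/0.8) = ceil(17.5000) = 18; reading at tick 18 = 10 + 0.8*18 = 24.4000
clock 2: start=1, rate=2.0, needs 24-1 = 23; ticks = ceil(23/2.0) = ceil(11.5000) = 12; reading at tick 12 = 1 + 2.0*12 = 25.0000
clock 3: start=10, rate=0.9, needs 24-10 = 14; ticks = ceil(14/0.9) = ceil(15.5556) = 16; reading at tick 16 = 10 + 0.9*16 = 24.4000
Minimum tick count = 12; winners = [2]; smallest index = 2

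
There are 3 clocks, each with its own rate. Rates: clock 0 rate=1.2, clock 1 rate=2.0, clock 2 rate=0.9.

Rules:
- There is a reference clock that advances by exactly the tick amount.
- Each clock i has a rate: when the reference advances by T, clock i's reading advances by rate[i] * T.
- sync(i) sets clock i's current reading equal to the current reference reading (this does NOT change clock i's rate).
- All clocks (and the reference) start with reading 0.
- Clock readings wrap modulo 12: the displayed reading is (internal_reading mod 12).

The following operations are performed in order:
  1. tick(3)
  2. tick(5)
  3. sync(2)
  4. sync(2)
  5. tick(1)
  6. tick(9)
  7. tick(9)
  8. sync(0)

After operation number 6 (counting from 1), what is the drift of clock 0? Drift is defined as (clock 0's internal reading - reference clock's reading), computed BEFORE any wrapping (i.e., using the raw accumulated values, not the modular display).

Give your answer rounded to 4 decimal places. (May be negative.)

Answer: 3.6000

Derivation:
After op 1 tick(3): ref=3.0000 raw=[3.6000 6.0000 2.7000]
After op 2 tick(5): ref=8.0000 raw=[9.6000 16.0000 7.2000]
After op 3 sync(2): ref=8.0000 raw=[9.6000 16.0000 8.0000]
After op 4 sync(2): ref=8.0000 raw=[9.6000 16.0000 8.0000]
After op 5 tick(1): ref=9.0000 raw=[10.8000 18.0000 8.9000]
After op 6 tick(9): ref=18.0000 raw=[21.6000 36.0000 17.0000]
Drift of clock 0 after op 6: 21.6000 - 18.0000 = 3.6000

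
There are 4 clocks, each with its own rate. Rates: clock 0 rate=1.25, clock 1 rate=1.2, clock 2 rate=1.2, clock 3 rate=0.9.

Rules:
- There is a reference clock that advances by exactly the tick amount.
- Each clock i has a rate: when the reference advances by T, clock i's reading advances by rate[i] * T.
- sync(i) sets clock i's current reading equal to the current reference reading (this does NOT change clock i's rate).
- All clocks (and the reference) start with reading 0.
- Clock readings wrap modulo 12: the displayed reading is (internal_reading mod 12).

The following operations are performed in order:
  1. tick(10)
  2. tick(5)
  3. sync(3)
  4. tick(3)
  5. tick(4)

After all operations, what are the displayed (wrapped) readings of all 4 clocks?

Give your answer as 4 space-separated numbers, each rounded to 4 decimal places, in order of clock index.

After op 1 tick(10): ref=10.0000 raw=[12.5000 12.0000 12.0000 9.0000]
After op 2 tick(5): ref=15.0000 raw=[18.7500 18.0000 18.0000 13.5000]
After op 3 sync(3): ref=15.0000 raw=[18.7500 18.0000 18.0000 15.0000]
After op 4 tick(3): ref=18.0000 raw=[22.5000 21.6000 21.6000 17.7000]
After op 5 tick(4): ref=22.0000 raw=[27.5000 26.4000 26.4000 21.3000]
Wrap final raw readings (mod 12): 27.5000 mod 12 = 3.5000; 26.4000 mod 12 = 2.4000; 26.4000 mod 12 = 2.4000; 21.3000 mod 12 = 9.3000

Answer: 3.5000 2.4000 2.4000 9.3000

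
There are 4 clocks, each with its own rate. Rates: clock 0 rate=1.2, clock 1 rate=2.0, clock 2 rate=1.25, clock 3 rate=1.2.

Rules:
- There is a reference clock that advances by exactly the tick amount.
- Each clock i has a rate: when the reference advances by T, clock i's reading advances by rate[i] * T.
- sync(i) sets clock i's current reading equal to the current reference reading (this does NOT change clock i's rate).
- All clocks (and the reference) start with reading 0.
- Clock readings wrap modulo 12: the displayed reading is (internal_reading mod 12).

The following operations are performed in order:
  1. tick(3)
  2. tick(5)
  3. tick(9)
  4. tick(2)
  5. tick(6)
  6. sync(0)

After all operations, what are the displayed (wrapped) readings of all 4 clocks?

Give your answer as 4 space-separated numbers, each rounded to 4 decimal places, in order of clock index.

Answer: 1.0000 2.0000 7.2500 6.0000

Derivation:
After op 1 tick(3): ref=3.0000 raw=[3.6000 6.0000 3.7500 3.6000]
After op 2 tick(5): ref=8.0000 raw=[9.6000 16.0000 10.0000 9.6000]
After op 3 tick(9): ref=17.0000 raw=[20.4000 34.0000 21.2500 20.4000]
After op 4 tick(2): ref=19.0000 raw=[22.8000 38.0000 23.7500 22.8000]
After op 5 tick(6): ref=25.0000 raw=[30.0000 50.0000 31.2500 30.0000]
After op 6 sync(0): ref=25.0000 raw=[25.0000 50.0000 31.2500 30.0000]
Wrap final raw readings (mod 12): 25.0000 mod 12 = 1.0000; 50.0000 mod 12 = 2.0000; 31.2500 mod 12 = 7.2500; 30.0000 mod 12 = 6.0000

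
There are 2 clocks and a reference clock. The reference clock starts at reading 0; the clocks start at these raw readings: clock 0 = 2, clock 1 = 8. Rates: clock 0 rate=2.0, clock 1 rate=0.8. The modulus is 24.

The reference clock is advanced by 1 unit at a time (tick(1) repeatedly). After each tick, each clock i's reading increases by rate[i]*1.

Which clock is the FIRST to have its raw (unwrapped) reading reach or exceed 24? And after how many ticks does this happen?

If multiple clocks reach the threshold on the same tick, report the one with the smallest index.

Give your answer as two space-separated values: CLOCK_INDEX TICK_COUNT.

clock 0: start=2, rate=2.0, needs 24-2 = 22; ticks = ceil(22/2.0) = ceil(11.0000) = 11; reading at tick 11 = 2 + 2.0*11 = 24.0000
clock 1: start=8, rate=0.8, needs 24-8 = 16; ticks = ceil(16/0.8) = ceil(20.0000) = 20; reading at tick 20 = 8 + 0.8*20 = 24.0000
Minimum tick count = 11; winners = [0]; smallest index = 0

Answer: 0 11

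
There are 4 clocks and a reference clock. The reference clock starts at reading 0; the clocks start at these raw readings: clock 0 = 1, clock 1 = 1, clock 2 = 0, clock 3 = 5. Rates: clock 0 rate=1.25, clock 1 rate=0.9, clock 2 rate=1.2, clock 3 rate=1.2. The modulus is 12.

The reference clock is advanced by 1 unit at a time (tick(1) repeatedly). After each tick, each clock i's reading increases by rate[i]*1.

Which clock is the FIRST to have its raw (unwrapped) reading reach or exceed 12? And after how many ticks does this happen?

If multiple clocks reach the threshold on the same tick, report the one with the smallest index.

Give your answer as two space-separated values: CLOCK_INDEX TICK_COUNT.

Answer: 3 6

Derivation:
clock 0: start=1, rate=1.25, needs 12-1 = 11; ticks = ceil(11/1.25) = ceil(8.8000) = 9; reading at tick 9 = 1 + 1.25*9 = 12.2500
clock 1: start=1, rate=0.9, needs 12-1 = 11; ticks = ceil(11/0.9) = ceil(12.2222) = 13; reading at tick 13 = 1 + 0.9*13 = 12.7000
clock 2: start=0, rate=1.2, needs 12-0 = 12; ticks = ceil(12/1.2) = ceil(10.0000) = 10; reading at tick 10 = 0 + 1.2*10 = 12.0000
clock 3: start=5, rate=1.2, needs 12-5 = 7; ticks = ceil(7/1.2) = ceil(5.8333) = 6; reading at tick 6 = 5 + 1.2*6 = 12.2000
Minimum tick count = 6; winners = [3]; smallest index = 3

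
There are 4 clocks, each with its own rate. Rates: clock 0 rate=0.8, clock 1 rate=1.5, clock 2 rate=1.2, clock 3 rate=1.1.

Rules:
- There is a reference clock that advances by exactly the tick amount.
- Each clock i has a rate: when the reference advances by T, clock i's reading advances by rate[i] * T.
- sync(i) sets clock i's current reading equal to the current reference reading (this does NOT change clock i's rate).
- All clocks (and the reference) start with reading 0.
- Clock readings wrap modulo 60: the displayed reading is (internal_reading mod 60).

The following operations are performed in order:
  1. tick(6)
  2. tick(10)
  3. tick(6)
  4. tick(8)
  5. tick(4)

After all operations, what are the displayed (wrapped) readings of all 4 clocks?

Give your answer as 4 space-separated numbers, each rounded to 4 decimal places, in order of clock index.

After op 1 tick(6): ref=6.0000 raw=[4.8000 9.0000 7.2000 6.6000]
After op 2 tick(10): ref=16.0000 raw=[12.8000 24.0000 19.2000 17.6000]
After op 3 tick(6): ref=22.0000 raw=[17.6000 33.0000 26.4000 24.2000]
After op 4 tick(8): ref=30.0000 raw=[24.0000 45.0000 36.0000 33.0000]
After op 5 tick(4): ref=34.0000 raw=[27.2000 51.0000 40.8000 37.4000]
Wrap final raw readings (mod 60): 27.2000 mod 60 = 27.2000; 51.0000 mod 60 = 51.0000; 40.8000 mod 60 = 40.8000; 37.4000 mod 60 = 37.4000

Answer: 27.2000 51.0000 40.8000 37.4000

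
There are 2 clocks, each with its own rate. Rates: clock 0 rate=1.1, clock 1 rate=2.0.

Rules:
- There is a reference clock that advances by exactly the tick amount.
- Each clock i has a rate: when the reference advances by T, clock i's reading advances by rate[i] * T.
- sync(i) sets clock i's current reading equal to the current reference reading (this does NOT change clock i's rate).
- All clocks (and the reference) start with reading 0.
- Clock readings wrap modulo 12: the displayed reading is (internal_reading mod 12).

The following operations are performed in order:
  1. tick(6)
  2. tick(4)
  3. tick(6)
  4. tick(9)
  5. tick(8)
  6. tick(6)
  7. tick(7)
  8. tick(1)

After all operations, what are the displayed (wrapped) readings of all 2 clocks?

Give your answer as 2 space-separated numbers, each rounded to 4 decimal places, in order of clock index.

After op 1 tick(6): ref=6.0000 raw=[6.6000 12.0000]
After op 2 tick(4): ref=10.0000 raw=[11.0000 20.0000]
After op 3 tick(6): ref=16.0000 raw=[17.6000 32.0000]
After op 4 tick(9): ref=25.0000 raw=[27.5000 50.0000]
After op 5 tick(8): ref=33.0000 raw=[36.3000 66.0000]
After op 6 tick(6): ref=39.0000 raw=[42.9000 78.0000]
After op 7 tick(7): ref=46.0000 raw=[50.6000 92.0000]
After op 8 tick(1): ref=47.0000 raw=[51.7000 94.0000]
Wrap final raw readings (mod 12): 51.7000 mod 12 = 3.7000; 94.0000 mod 12 = 10.0000

Answer: 3.7000 10.0000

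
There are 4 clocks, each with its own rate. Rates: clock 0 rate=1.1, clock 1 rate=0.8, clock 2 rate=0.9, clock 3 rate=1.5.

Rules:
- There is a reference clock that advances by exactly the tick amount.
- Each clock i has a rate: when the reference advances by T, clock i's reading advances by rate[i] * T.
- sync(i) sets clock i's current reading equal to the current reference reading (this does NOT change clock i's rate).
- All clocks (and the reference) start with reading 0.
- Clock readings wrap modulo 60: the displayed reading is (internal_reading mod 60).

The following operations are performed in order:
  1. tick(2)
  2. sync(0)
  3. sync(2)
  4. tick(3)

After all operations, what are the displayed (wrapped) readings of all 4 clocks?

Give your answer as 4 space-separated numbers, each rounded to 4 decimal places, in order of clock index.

Answer: 5.3000 4.0000 4.7000 7.5000

Derivation:
After op 1 tick(2): ref=2.0000 raw=[2.2000 1.6000 1.8000 3.0000]
After op 2 sync(0): ref=2.0000 raw=[2.0000 1.6000 1.8000 3.0000]
After op 3 sync(2): ref=2.0000 raw=[2.0000 1.6000 2.0000 3.0000]
After op 4 tick(3): ref=5.0000 raw=[5.3000 4.0000 4.7000 7.5000]
Wrap final raw readings (mod 60): 5.3000 mod 60 = 5.3000; 4.0000 mod 60 = 4.0000; 4.7000 mod 60 = 4.7000; 7.5000 mod 60 = 7.5000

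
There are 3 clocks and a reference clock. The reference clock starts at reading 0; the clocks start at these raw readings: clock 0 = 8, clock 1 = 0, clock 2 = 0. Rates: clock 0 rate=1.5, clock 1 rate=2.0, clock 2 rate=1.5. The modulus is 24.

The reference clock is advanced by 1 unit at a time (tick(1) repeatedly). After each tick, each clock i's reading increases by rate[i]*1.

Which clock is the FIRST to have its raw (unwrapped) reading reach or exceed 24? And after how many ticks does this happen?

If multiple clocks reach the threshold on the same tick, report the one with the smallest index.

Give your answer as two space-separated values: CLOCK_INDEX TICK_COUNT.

Answer: 0 11

Derivation:
clock 0: start=8, rate=1.5, needs 24-8 = 16; ticks = ceil(16/1.5) = ceil(10.6667) = 11; reading at tick 11 = 8 + 1.5*11 = 24.5000
clock 1: start=0, rate=2.0, needs 24-0 = 24; ticks = ceil(24/2.0) = ceil(12.0000) = 12; reading at tick 12 = 0 + 2.0*12 = 24.0000
clock 2: start=0, rate=1.5, needs 24-0 = 24; ticks = ceil(24/1.5) = ceil(16.0000) = 16; reading at tick 16 = 0 + 1.5*16 = 24.0000
Minimum tick count = 11; winners = [0]; smallest index = 0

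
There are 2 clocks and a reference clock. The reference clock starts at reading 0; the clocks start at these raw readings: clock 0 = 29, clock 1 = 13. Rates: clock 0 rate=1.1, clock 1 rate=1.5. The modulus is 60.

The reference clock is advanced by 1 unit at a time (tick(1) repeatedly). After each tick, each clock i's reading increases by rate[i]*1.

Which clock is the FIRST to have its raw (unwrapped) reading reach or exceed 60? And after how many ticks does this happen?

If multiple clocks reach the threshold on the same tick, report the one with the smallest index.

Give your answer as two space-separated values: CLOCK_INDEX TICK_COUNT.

Answer: 0 29

Derivation:
clock 0: start=29, rate=1.1, needs 60-29 = 31; ticks = ceil(31/1.1) = ceil(28.1818) = 29; reading at tick 29 = 29 + 1.1*29 = 60.9000
clock 1: start=13, rate=1.5, needs 60-13 = 47; ticks = ceil(47/1.5) = ceil(31.3333) = 32; reading at tick 32 = 13 + 1.5*32 = 61.0000
Minimum tick count = 29; winners = [0]; smallest index = 0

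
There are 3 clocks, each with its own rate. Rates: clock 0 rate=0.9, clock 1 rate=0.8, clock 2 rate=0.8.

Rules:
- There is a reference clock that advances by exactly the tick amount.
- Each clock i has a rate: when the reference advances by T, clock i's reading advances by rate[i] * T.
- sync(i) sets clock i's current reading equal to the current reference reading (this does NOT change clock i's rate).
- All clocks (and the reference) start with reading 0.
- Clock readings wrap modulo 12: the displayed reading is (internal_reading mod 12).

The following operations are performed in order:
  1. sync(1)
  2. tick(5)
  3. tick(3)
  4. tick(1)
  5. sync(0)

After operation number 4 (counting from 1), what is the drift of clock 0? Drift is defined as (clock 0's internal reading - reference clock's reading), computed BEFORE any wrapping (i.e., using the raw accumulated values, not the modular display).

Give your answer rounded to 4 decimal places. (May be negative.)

After op 1 sync(1): ref=0.0000 raw=[0.0000 0.0000 0.0000]
After op 2 tick(5): ref=5.0000 raw=[4.5000 4.0000 4.0000]
After op 3 tick(3): ref=8.0000 raw=[7.2000 6.4000 6.4000]
After op 4 tick(1): ref=9.0000 raw=[8.1000 7.2000 7.2000]
Drift of clock 0 after op 4: 8.1000 - 9.0000 = -0.9000

Answer: -0.9000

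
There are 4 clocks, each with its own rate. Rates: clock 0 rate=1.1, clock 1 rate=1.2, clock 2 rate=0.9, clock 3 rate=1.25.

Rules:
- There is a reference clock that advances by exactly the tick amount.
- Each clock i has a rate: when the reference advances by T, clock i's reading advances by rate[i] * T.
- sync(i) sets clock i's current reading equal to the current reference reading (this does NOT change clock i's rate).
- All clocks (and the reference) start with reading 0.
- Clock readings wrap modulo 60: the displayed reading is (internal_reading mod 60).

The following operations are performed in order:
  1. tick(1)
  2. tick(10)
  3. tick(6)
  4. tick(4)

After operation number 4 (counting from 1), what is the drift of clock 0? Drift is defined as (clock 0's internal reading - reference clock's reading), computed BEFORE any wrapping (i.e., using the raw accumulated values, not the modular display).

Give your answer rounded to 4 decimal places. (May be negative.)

After op 1 tick(1): ref=1.0000 raw=[1.1000 1.2000 0.9000 1.2500]
After op 2 tick(10): ref=11.0000 raw=[12.1000 13.2000 9.9000 13.7500]
After op 3 tick(6): ref=17.0000 raw=[18.7000 20.4000 15.3000 21.2500]
After op 4 tick(4): ref=21.0000 raw=[23.1000 25.2000 18.9000 26.2500]
Drift of clock 0 after op 4: 23.1000 - 21.0000 = 2.1000

Answer: 2.1000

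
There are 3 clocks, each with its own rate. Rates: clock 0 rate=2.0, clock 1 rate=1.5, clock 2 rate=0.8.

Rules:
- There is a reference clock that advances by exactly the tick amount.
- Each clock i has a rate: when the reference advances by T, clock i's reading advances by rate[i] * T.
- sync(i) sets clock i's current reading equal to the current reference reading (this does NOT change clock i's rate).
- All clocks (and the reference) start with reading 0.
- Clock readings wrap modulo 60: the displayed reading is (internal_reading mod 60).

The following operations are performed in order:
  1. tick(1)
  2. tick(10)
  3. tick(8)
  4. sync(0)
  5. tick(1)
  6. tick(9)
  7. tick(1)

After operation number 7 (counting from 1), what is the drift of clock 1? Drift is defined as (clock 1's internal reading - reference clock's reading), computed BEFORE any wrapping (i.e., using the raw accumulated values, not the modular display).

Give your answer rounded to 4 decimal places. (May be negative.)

After op 1 tick(1): ref=1.0000 raw=[2.0000 1.5000 0.8000]
After op 2 tick(10): ref=11.0000 raw=[22.0000 16.5000 8.8000]
After op 3 tick(8): ref=19.0000 raw=[38.0000 28.5000 15.2000]
After op 4 sync(0): ref=19.0000 raw=[19.0000 28.5000 15.2000]
After op 5 tick(1): ref=20.0000 raw=[21.0000 30.0000 16.0000]
After op 6 tick(9): ref=29.0000 raw=[39.0000 43.5000 23.2000]
After op 7 tick(1): ref=30.0000 raw=[41.0000 45.0000 24.0000]
Drift of clock 1 after op 7: 45.0000 - 30.0000 = 15.0000

Answer: 15.0000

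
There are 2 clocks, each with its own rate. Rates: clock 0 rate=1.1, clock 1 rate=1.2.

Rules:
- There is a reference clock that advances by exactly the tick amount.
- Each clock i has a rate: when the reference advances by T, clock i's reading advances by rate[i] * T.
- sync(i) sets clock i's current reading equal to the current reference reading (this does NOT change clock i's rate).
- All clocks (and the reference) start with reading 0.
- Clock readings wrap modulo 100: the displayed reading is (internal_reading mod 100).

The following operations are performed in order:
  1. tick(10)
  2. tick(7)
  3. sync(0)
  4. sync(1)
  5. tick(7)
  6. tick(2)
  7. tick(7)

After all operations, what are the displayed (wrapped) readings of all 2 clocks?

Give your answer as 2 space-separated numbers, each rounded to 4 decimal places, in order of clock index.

After op 1 tick(10): ref=10.0000 raw=[11.0000 12.0000]
After op 2 tick(7): ref=17.0000 raw=[18.7000 20.4000]
After op 3 sync(0): ref=17.0000 raw=[17.0000 20.4000]
After op 4 sync(1): ref=17.0000 raw=[17.0000 17.0000]
After op 5 tick(7): ref=24.0000 raw=[24.7000 25.4000]
After op 6 tick(2): ref=26.0000 raw=[26.9000 27.8000]
After op 7 tick(7): ref=33.0000 raw=[34.6000 36.2000]
Wrap final raw readings (mod 100): 34.6000 mod 100 = 34.6000; 36.2000 mod 100 = 36.2000

Answer: 34.6000 36.2000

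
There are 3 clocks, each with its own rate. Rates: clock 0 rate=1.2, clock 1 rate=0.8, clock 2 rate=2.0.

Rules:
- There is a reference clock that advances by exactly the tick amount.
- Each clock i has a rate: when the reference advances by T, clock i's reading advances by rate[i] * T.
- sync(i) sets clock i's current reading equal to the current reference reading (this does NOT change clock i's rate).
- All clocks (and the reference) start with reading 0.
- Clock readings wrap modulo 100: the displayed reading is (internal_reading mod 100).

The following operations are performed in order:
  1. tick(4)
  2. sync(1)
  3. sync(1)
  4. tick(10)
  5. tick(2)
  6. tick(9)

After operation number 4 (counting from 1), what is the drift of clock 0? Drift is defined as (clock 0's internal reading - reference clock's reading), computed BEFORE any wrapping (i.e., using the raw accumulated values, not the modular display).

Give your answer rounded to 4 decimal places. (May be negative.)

Answer: 2.8000

Derivation:
After op 1 tick(4): ref=4.0000 raw=[4.8000 3.2000 8.0000]
After op 2 sync(1): ref=4.0000 raw=[4.8000 4.0000 8.0000]
After op 3 sync(1): ref=4.0000 raw=[4.8000 4.0000 8.0000]
After op 4 tick(10): ref=14.0000 raw=[16.8000 12.0000 28.0000]
Drift of clock 0 after op 4: 16.8000 - 14.0000 = 2.8000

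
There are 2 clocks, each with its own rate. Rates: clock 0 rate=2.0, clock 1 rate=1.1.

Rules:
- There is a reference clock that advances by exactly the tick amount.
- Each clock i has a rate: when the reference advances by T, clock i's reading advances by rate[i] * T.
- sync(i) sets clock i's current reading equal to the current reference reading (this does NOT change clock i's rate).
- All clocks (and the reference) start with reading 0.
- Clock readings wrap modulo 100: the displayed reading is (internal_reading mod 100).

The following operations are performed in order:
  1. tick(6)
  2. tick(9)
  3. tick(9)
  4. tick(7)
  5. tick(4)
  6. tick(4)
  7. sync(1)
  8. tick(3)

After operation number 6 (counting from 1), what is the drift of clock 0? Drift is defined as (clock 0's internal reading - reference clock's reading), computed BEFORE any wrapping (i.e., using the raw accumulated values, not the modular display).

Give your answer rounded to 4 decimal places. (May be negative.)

After op 1 tick(6): ref=6.0000 raw=[12.0000 6.6000]
After op 2 tick(9): ref=15.0000 raw=[30.0000 16.5000]
After op 3 tick(9): ref=24.0000 raw=[48.0000 26.4000]
After op 4 tick(7): ref=31.0000 raw=[62.0000 34.1000]
After op 5 tick(4): ref=35.0000 raw=[70.0000 38.5000]
After op 6 tick(4): ref=39.0000 raw=[78.0000 42.9000]
Drift of clock 0 after op 6: 78.0000 - 39.0000 = 39.0000

Answer: 39.0000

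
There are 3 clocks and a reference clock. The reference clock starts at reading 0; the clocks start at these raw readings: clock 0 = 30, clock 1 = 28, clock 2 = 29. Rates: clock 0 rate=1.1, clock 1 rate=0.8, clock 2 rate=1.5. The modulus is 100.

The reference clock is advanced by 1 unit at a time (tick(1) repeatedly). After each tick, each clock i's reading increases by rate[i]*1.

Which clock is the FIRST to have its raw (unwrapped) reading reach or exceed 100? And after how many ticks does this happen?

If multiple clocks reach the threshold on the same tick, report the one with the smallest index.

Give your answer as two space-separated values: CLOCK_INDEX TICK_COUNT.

Answer: 2 48

Derivation:
clock 0: start=30, rate=1.1, needs 100-30 = 70; ticks = ceil(70/1.1) = ceil(63.6364) = 64; reading at tick 64 = 30 + 1.1*64 = 100.4000
clock 1: start=28, rate=0.8, needs 100-28 = 72; ticks = ceil(72/0.8) = ceil(90.0000) = 90; reading at tick 90 = 28 + 0.8*90 = 100.0000
clock 2: start=29, rate=1.5, needs 100-29 = 71; ticks = ceil(71/1.5) = ceil(47.3333) = 48; reading at tick 48 = 29 + 1.5*48 = 101.0000
Minimum tick count = 48; winners = [2]; smallest index = 2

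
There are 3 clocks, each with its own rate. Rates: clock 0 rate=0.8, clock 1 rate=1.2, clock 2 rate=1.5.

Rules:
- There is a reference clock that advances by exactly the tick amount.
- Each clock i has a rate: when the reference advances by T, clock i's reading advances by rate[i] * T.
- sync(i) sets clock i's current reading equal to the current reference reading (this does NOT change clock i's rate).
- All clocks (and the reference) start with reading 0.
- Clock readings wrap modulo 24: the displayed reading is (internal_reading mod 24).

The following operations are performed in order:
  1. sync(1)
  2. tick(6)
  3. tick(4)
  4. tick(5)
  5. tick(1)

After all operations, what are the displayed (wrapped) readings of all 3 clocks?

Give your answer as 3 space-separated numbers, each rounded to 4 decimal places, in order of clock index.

After op 1 sync(1): ref=0.0000 raw=[0.0000 0.0000 0.0000]
After op 2 tick(6): ref=6.0000 raw=[4.8000 7.2000 9.0000]
After op 3 tick(4): ref=10.0000 raw=[8.0000 12.0000 15.0000]
After op 4 tick(5): ref=15.0000 raw=[12.0000 18.0000 22.5000]
After op 5 tick(1): ref=16.0000 raw=[12.8000 19.2000 24.0000]
Wrap final raw readings (mod 24): 12.8000 mod 24 = 12.8000; 19.2000 mod 24 = 19.2000; 24.0000 mod 24 = 0.0000

Answer: 12.8000 19.2000 0.0000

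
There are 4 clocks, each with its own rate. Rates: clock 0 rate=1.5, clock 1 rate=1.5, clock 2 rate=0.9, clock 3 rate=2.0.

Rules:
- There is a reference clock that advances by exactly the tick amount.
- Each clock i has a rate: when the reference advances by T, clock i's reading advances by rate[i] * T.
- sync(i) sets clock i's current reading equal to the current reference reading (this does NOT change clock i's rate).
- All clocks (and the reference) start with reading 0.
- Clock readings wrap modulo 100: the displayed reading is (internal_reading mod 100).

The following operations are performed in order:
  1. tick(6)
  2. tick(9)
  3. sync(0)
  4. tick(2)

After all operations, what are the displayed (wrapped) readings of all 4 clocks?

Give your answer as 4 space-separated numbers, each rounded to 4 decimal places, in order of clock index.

Answer: 18.0000 25.5000 15.3000 34.0000

Derivation:
After op 1 tick(6): ref=6.0000 raw=[9.0000 9.0000 5.4000 12.0000]
After op 2 tick(9): ref=15.0000 raw=[22.5000 22.5000 13.5000 30.0000]
After op 3 sync(0): ref=15.0000 raw=[15.0000 22.5000 13.5000 30.0000]
After op 4 tick(2): ref=17.0000 raw=[18.0000 25.5000 15.3000 34.0000]
Wrap final raw readings (mod 100): 18.0000 mod 100 = 18.0000; 25.5000 mod 100 = 25.5000; 15.3000 mod 100 = 15.3000; 34.0000 mod 100 = 34.0000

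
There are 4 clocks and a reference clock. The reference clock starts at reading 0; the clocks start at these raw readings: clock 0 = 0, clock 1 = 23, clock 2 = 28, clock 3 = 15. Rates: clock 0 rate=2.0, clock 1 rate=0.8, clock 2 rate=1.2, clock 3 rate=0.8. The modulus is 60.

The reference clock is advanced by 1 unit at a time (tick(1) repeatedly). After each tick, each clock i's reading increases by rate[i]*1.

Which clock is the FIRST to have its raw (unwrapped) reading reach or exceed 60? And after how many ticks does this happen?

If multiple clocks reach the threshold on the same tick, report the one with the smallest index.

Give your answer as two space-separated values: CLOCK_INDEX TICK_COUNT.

clock 0: start=0, rate=2.0, needs 60-0 = 60; ticks = ceil(60/2.0) = ceil(30.0000) = 30; reading at tick 30 = 0 + 2.0*30 = 60.0000
clock 1: start=23, rate=0.8, needs 60-23 = 37; ticks = ceil(37/0.8) = ceil(46.2500) = 47; reading at tick 47 = 23 + 0.8*47 = 60.6000
clock 2: start=28, rate=1.2, needs 60-28 = 32; ticks = ceil(32/1.2) = ceil(26.6667) = 27; reading at tick 27 = 28 + 1.2*27 = 60.4000
clock 3: start=15, rate=0.8, needs 60-15 = 45; ticks = ceil(45/0.8) = ceil(56.2500) = 57; reading at tick 57 = 15 + 0.8*57 = 60.6000
Minimum tick count = 27; winners = [2]; smallest index = 2

Answer: 2 27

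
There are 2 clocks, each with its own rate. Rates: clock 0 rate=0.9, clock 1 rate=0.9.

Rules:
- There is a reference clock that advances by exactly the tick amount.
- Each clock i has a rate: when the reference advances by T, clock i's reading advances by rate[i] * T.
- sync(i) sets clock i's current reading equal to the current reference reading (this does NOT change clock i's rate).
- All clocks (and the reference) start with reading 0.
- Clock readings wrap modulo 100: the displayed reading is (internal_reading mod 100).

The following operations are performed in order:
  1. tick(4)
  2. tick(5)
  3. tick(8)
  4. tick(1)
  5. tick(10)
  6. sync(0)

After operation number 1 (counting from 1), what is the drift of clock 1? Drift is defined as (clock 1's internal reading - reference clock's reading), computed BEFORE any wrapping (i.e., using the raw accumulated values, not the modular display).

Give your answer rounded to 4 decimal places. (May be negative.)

Answer: -0.4000

Derivation:
After op 1 tick(4): ref=4.0000 raw=[3.6000 3.6000]
Drift of clock 1 after op 1: 3.6000 - 4.0000 = -0.4000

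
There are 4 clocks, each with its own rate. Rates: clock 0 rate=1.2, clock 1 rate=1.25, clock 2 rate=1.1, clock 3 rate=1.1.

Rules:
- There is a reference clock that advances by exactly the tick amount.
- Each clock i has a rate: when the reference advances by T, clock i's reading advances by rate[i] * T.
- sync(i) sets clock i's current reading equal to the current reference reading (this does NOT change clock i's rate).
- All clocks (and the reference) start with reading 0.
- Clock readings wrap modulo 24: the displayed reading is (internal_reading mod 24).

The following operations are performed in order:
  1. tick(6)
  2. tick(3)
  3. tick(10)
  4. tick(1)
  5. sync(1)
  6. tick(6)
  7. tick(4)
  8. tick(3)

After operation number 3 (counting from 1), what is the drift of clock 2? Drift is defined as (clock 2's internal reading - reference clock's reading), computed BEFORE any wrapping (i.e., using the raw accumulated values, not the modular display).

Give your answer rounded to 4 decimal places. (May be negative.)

Answer: 1.9000

Derivation:
After op 1 tick(6): ref=6.0000 raw=[7.2000 7.5000 6.6000 6.6000]
After op 2 tick(3): ref=9.0000 raw=[10.8000 11.2500 9.9000 9.9000]
After op 3 tick(10): ref=19.0000 raw=[22.8000 23.7500 20.9000 20.9000]
Drift of clock 2 after op 3: 20.9000 - 19.0000 = 1.9000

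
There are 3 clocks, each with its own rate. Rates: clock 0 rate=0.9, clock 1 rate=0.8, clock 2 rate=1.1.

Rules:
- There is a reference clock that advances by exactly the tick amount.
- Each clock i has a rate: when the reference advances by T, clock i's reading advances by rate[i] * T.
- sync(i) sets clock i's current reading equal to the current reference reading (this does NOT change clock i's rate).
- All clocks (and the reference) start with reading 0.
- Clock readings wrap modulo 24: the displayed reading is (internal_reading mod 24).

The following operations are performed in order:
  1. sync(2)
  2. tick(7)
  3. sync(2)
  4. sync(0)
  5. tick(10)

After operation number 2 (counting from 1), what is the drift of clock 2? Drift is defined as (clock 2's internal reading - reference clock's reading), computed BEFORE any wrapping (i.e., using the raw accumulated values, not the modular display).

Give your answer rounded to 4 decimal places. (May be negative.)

Answer: 0.7000

Derivation:
After op 1 sync(2): ref=0.0000 raw=[0.0000 0.0000 0.0000]
After op 2 tick(7): ref=7.0000 raw=[6.3000 5.6000 7.7000]
Drift of clock 2 after op 2: 7.7000 - 7.0000 = 0.7000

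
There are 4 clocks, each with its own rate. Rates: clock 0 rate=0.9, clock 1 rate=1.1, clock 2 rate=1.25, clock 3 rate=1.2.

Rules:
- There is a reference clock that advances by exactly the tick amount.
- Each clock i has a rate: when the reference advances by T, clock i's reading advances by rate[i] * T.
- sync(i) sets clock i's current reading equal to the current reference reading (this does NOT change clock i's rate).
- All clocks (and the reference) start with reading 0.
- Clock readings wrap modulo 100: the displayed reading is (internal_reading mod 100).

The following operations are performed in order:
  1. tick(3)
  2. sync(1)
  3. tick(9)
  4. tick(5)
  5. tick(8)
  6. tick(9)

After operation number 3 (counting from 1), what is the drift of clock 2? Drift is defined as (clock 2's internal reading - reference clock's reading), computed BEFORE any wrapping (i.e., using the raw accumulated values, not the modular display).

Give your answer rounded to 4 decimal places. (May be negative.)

After op 1 tick(3): ref=3.0000 raw=[2.7000 3.3000 3.7500 3.6000]
After op 2 sync(1): ref=3.0000 raw=[2.7000 3.0000 3.7500 3.6000]
After op 3 tick(9): ref=12.0000 raw=[10.8000 12.9000 15.0000 14.4000]
Drift of clock 2 after op 3: 15.0000 - 12.0000 = 3.0000

Answer: 3.0000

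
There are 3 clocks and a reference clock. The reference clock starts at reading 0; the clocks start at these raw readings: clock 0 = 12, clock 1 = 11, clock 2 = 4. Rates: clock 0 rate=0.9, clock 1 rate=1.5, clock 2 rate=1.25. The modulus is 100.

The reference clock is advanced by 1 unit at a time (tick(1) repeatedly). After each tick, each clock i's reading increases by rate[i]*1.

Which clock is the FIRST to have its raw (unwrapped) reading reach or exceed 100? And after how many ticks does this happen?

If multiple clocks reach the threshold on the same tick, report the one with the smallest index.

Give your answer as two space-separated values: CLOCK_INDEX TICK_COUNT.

Answer: 1 60

Derivation:
clock 0: start=12, rate=0.9, needs 100-12 = 88; ticks = ceil(88/0.9) = ceil(97.7778) = 98; reading at tick 98 = 12 + 0.9*98 = 100.2000
clock 1: start=11, rate=1.5, needs 100-11 = 89; ticks = ceil(89/1.5) = ceil(59.3333) = 60; reading at tick 60 = 11 + 1.5*60 = 101.0000
clock 2: start=4, rate=1.25, needs 100-4 = 96; ticks = ceil(96/1.25) = ceil(76.8000) = 77; reading at tick 77 = 4 + 1.25*77 = 100.2500
Minimum tick count = 60; winners = [1]; smallest index = 1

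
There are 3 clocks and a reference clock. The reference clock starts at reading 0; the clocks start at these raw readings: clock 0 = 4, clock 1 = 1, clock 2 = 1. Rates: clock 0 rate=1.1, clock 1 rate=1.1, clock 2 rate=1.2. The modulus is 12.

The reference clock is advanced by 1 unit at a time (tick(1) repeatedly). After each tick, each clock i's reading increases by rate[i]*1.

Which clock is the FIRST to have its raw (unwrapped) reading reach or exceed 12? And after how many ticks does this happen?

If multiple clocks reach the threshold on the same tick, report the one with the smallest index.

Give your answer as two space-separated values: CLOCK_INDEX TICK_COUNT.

Answer: 0 8

Derivation:
clock 0: start=4, rate=1.1, needs 12-4 = 8; ticks = ceil(8/1.1) = ceil(7.2727) = 8; reading at tick 8 = 4 + 1.1*8 = 12.8000
clock 1: start=1, rate=1.1, needs 12-1 = 11; ticks = ceil(11/1.1) = ceil(10.0000) = 10; reading at tick 10 = 1 + 1.1*10 = 12.0000
clock 2: start=1, rate=1.2, needs 12-1 = 11; ticks = ceil(11/1.2) = ceil(9.1667) = 10; reading at tick 10 = 1 + 1.2*10 = 13.0000
Minimum tick count = 8; winners = [0]; smallest index = 0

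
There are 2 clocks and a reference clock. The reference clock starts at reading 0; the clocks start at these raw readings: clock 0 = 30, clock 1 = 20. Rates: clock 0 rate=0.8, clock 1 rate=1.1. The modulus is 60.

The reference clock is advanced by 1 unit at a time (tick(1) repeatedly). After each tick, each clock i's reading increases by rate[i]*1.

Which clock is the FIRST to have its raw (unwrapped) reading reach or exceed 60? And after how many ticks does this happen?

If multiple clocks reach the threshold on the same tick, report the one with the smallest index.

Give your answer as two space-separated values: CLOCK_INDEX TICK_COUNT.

clock 0: start=30, rate=0.8, needs 60-30 = 30; ticks = ceil(30/0.8) = ceil(37.5000) = 38; reading at tick 38 = 30 + 0.8*38 = 60.4000
clock 1: start=20, rate=1.1, needs 60-20 = 40; ticks = ceil(40/1.1) = ceil(36.3636) = 37; reading at tick 37 = 20 + 1.1*37 = 60.7000
Minimum tick count = 37; winners = [1]; smallest index = 1

Answer: 1 37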